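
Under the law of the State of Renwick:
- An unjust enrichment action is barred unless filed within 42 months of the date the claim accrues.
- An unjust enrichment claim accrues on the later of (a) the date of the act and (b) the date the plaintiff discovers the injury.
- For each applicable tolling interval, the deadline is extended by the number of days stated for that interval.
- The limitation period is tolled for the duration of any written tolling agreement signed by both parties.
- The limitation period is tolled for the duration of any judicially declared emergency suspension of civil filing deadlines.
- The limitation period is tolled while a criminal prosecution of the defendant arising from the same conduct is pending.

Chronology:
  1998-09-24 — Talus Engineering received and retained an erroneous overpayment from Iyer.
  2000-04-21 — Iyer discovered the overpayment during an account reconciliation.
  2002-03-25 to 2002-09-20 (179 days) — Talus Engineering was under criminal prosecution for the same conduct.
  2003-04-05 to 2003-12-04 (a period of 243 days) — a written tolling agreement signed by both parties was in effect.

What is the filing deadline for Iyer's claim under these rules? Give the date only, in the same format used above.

Because discovery on 2000-04-21 post-dates the 1998-09-24 act, accrual under the later-of rule falls on 2000-04-21.
42 months from 2000-04-21 is 2003-10-21.
Because the pending criminal prosecution ran from 2002-03-25 to 2002-09-20, the deadline is extended by 179 days to 2004-04-17.
The written tolling agreement from 2003-04-05 to 2003-12-04 tolled the period for 243 days, extending the deadline to 2004-12-16.

2004-12-16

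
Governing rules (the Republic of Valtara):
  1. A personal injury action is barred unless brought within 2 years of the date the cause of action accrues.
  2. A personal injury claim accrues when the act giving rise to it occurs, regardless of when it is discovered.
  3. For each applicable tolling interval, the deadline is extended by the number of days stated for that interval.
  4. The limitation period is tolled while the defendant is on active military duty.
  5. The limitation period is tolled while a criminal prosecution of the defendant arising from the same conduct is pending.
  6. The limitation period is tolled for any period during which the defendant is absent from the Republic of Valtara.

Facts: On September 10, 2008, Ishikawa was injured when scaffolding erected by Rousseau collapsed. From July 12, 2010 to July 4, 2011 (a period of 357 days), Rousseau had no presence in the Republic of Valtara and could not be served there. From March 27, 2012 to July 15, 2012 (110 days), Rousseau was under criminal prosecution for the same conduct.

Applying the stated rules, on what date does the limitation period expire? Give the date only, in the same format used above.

The cause of action accrued on September 10, 2008, the date of the act.
Adding the 2 years base period to September 10, 2008 gives a deadline of September 10, 2010, before any tolling.
Because the defendant's absence from the jurisdiction ran from July 12, 2010 to July 4, 2011, the deadline is extended by 357 days to September 2, 2011.
The pending criminal prosecution starting March 27, 2012 came too late — the period had run on September 2, 2011 — and so does not extend the deadline.

September 2, 2011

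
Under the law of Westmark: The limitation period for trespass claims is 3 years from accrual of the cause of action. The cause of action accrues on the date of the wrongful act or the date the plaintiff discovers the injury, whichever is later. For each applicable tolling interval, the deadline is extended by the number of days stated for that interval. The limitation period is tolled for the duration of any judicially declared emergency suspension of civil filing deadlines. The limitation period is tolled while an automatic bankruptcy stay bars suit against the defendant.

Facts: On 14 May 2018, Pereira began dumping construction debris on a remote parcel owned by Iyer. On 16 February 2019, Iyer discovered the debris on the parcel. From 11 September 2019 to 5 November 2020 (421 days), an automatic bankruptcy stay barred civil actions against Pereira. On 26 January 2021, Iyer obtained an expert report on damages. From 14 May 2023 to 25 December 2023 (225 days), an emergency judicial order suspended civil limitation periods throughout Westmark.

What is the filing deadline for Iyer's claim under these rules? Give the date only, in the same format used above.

13 April 2023

Taking the later of the act (14 May 2018) and discovery (16 February 2019), the claim accrued on 16 February 2019.
The untolled deadline — 3 years after 16 February 2019 — is 16 February 2022.
Because the automatic bankruptcy stay ran from 11 September 2019 to 5 November 2020, the deadline is extended by 421 days to 13 April 2023.
By the time the emergency suspension of filing deadlines began on 14 May 2023, the limitation period had already expired on 13 April 2023; that interval cannot revive it.
Nothing else in the chronology tolls or restarts the period.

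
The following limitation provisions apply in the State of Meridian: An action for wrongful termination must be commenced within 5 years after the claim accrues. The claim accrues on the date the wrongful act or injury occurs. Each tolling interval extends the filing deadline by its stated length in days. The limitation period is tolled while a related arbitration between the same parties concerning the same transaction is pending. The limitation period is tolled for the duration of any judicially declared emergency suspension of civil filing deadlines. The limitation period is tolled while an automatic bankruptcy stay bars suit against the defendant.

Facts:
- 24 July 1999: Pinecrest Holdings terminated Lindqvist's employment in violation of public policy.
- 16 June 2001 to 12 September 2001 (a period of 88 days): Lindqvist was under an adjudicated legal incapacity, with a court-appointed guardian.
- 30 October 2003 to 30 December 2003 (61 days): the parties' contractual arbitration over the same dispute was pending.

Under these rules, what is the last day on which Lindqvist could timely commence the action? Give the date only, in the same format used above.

The limitation period began to run on 24 July 1999.
Adding the 5 years base period to 24 July 1999 gives a deadline of 24 July 2004, before any tolling.
The pending related arbitration from 30 October 2003 to 30 December 2003 tolled the period for 61 days, extending the deadline to 23 September 2004.
No stated provision tolls the period for the plaintiff's incapacity, so the interval from 16 June 2001 to 12 September 2001 has no effect on the deadline.

23 September 2004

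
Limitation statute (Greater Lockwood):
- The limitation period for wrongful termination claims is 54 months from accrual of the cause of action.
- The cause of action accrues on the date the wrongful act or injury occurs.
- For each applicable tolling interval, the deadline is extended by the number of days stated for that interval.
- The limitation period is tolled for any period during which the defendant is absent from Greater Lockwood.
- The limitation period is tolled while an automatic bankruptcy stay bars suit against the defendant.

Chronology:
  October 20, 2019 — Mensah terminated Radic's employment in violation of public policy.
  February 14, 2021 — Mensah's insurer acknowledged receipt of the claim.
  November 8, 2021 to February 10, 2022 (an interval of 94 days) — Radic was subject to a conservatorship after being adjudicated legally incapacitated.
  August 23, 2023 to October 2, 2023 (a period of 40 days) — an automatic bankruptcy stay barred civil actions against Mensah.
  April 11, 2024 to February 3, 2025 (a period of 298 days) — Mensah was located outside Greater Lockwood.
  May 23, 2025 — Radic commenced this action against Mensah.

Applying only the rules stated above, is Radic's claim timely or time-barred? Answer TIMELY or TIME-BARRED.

The limitation period began to run on October 20, 2019.
54 months from October 20, 2019 is April 20, 2024.
The automatic bankruptcy stay from August 23, 2023 to October 2, 2023 tolled the period for 40 days, extending the deadline to May 30, 2024.
Because the defendant's absence from the jurisdiction ran from April 11, 2024 to February 3, 2025, the deadline is extended by 298 days to March 24, 2025.
Although the plaintiff's incapacity ran from November 8, 2021 to February 10, 2022, the stated rules do not make that a tolling event, so it is disregarded.
Nothing else in the chronology tolls or restarts the period.
Filing on May 23, 2025 missed the March 24, 2025 deadline — the action is time-barred.

TIME-BARRED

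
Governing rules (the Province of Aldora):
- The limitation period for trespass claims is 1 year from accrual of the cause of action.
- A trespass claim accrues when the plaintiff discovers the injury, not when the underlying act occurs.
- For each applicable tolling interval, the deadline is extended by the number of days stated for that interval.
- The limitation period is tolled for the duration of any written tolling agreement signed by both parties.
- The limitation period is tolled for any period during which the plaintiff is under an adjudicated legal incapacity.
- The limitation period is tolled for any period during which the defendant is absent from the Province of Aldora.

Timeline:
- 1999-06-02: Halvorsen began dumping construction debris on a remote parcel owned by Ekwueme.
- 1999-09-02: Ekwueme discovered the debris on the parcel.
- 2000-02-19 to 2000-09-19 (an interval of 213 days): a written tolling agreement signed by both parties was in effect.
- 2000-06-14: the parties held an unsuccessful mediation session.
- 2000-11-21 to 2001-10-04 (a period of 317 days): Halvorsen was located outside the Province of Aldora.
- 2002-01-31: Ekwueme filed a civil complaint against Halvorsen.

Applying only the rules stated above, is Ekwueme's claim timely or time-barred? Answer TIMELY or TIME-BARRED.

Under the discovery rule, the claim accrued on 1999-09-02, when Ekwueme discovered the injury — not on the 1999-06-02 date of the underlying act.
Adding the 1 year base period to 1999-09-02 gives a deadline of 2000-09-02, before any tolling.
The period was tolled for 213 days by the written tolling agreement (2000-02-19 to 2000-09-19), pushing the deadline to 2001-04-03.
The period was tolled for 317 days by the defendant's absence from the jurisdiction (2000-11-21 to 2001-10-04), pushing the deadline to 2002-02-14.
The other events in the timeline have no effect on the limitation period under the stated rules.
Ekwueme filed on 2002-01-31, before the 2002-02-14 deadline, so the action is timely.

TIMELY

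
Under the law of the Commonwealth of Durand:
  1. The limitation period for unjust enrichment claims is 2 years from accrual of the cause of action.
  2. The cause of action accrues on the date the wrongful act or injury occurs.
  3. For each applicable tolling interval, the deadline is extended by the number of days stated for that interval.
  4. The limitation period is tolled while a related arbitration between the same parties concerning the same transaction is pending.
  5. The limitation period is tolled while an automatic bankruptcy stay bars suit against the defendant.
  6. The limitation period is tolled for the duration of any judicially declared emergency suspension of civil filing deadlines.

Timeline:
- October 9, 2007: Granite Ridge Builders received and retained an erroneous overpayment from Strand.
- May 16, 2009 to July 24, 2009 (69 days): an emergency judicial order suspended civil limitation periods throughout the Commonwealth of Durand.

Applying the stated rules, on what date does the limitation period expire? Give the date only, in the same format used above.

The limitation period began to run on October 9, 2007.
Adding the 2 years base period to October 9, 2007 gives a deadline of October 9, 2009, before any tolling.
Because the emergency suspension of filing deadlines ran from May 16, 2009 to July 24, 2009, the deadline is extended by 69 days to December 17, 2009.

December 17, 2009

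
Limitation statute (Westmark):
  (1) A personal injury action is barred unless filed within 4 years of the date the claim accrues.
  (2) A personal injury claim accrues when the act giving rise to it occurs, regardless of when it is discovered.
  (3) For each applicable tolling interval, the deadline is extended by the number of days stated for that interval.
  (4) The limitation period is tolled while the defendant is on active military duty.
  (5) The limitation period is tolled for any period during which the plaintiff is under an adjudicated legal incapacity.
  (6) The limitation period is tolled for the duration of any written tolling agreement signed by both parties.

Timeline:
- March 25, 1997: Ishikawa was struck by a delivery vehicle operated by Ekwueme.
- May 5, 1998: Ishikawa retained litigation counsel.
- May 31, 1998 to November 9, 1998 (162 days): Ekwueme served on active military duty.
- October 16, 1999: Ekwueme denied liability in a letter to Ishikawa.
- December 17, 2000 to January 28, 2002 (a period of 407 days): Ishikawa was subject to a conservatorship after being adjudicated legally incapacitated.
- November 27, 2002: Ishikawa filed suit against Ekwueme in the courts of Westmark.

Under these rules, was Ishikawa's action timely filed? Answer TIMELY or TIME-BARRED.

TIME-BARRED

The claim accrued on March 25, 1997, the date of the act.
Adding the 4 years base period to March 25, 1997 gives a deadline of March 25, 2001, before any tolling.
The period was tolled for 162 days by the defendant's active military service (May 31, 1998 to November 9, 1998), pushing the deadline to September 3, 2001.
Because the plaintiff's legal incapacity ran from December 17, 2000 to January 28, 2002, the deadline is extended by 407 days to October 15, 2002.
The other events in the timeline have no effect on the limitation period under the stated rules.
The November 27, 2002 filing falls after the October 15, 2002 deadline; the claim is time-barred.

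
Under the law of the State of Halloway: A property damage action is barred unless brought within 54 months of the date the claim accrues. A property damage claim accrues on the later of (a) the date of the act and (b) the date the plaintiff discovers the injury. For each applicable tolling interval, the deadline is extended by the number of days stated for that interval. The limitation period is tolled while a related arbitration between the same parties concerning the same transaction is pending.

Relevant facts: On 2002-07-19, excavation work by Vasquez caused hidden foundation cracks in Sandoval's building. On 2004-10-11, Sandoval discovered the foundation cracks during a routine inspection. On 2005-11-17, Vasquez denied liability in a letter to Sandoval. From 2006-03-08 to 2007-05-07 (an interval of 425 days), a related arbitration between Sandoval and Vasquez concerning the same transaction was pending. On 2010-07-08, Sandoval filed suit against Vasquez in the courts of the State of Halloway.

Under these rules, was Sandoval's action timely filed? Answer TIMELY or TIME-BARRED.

The claim accrued on 2004-10-11 — the later of the 2002-07-19 act and the 2004-10-11 discovery.
The untolled deadline — 54 months after 2004-10-11 — is 2009-04-11.
Because the pending related arbitration ran from 2006-03-08 to 2007-05-07, the deadline is extended by 425 days to 2010-06-10.
The other events in the timeline have no effect on the limitation period under the stated rules.
Sandoval filed on 2010-07-08, after the 2010-06-10 deadline, so the action is time-barred.

TIME-BARRED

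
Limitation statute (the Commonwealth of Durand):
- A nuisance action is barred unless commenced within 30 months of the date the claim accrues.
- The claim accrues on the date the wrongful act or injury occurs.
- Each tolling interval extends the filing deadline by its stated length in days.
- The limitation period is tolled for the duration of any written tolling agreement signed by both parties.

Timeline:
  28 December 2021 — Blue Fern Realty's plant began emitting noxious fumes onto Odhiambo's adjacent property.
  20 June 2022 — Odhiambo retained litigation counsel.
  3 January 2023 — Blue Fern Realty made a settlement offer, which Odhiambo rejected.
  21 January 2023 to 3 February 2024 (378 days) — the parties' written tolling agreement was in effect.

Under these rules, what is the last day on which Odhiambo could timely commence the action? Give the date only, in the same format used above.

11 July 2025

The limitation period began to run on 28 December 2021.
Adding the 30 months base period to 28 December 2021 gives a deadline of 28 June 2024, before any tolling.
The written tolling agreement from 21 January 2023 to 3 February 2024 tolled the period for 378 days, extending the deadline to 11 July 2025.
The other events in the timeline have no effect on the limitation period under the stated rules.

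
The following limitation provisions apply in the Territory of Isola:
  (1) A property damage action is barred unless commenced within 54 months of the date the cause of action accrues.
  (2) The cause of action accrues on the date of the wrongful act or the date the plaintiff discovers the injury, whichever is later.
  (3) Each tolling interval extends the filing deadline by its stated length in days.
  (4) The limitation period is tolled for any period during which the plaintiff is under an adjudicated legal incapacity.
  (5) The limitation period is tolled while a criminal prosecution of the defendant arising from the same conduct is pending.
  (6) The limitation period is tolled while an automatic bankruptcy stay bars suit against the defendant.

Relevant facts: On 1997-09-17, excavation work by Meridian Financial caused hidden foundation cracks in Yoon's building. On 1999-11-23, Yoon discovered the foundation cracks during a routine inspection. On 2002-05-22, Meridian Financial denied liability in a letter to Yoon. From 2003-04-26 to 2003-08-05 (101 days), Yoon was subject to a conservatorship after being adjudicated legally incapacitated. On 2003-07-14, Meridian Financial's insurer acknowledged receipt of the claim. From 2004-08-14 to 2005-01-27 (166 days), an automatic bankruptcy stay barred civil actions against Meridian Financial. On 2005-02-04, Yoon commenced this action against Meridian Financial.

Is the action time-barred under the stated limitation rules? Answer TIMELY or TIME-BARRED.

TIMELY

The claim accrued on 1999-11-23 — the later of the 1997-09-17 act and the 1999-11-23 discovery.
54 months from 1999-11-23 is 2004-05-23.
The plaintiff's legal incapacity from 2003-04-26 to 2003-08-05 tolled the period for 101 days, extending the deadline to 2004-09-01.
The automatic bankruptcy stay from 2004-08-14 to 2005-01-27 tolled the period for 166 days, extending the deadline to 2005-02-14.
Nothing else in the chronology tolls or restarts the period.
Filing on 2005-02-04 beat the 2005-02-14 deadline — the action is timely.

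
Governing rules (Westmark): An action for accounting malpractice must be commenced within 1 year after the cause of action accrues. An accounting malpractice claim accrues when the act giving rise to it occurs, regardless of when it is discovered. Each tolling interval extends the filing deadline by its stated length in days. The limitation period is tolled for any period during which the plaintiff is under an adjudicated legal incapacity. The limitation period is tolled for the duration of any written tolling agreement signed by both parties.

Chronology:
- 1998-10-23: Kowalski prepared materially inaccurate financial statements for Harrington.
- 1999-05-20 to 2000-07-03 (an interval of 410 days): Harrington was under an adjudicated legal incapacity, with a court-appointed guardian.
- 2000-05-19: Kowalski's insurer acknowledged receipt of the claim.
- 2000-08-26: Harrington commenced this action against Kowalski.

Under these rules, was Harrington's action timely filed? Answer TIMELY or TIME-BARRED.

TIMELY

The claim accrued on 1998-10-23, when the wrongful act occurred.
Adding the 1 year base period to 1998-10-23 gives a deadline of 1999-10-23, before any tolling.
The period was tolled for 410 days by the plaintiff's legal incapacity (1999-05-20 to 2000-07-03), pushing the deadline to 2000-12-06.
The other events in the timeline have no effect on the limitation period under the stated rules.
The 2000-08-26 filing precedes the 2000-12-06 deadline; the claim is timely.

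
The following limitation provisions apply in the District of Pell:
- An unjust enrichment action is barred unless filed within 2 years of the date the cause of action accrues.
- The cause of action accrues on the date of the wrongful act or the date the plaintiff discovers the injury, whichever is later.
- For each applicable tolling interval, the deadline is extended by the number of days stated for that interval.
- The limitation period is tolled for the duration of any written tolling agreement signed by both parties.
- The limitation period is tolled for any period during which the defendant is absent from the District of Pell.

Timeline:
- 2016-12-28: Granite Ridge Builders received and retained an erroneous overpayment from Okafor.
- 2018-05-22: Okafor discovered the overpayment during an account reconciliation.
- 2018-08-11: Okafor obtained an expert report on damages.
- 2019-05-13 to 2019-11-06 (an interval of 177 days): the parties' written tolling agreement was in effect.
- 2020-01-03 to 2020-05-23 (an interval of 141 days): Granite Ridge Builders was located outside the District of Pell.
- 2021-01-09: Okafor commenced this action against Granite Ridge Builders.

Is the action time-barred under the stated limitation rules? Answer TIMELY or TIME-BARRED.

Taking the later of the act (2016-12-28) and discovery (2018-05-22), the claim accrued on 2018-05-22.
Adding the 2 years base period to 2018-05-22 gives a deadline of 2020-05-22, before any tolling.
The written tolling agreement from 2019-05-13 to 2019-11-06 tolled the period for 177 days, extending the deadline to 2020-11-15.
The defendant's absence from the jurisdiction from 2020-01-03 to 2020-05-23 tolled the period for 141 days, extending the deadline to 2021-04-05.
None of the other events listed affects the running of the period under the stated rules.
Okafor filed on 2021-01-09, before the 2021-04-05 deadline, so the action is timely.

TIMELY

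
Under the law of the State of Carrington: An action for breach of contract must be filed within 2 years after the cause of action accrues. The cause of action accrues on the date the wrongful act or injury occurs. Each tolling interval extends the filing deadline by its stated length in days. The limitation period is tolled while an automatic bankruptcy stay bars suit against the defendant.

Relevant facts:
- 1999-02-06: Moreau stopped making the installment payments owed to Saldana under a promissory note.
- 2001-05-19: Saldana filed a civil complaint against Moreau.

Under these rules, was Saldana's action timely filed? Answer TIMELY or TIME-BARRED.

The limitation period began to run on 1999-02-06.
The untolled deadline — 2 years after 1999-02-06 — is 2001-02-06.
Saldana filed on 2001-05-19, after the 2001-02-06 deadline, so the action is time-barred.

TIME-BARRED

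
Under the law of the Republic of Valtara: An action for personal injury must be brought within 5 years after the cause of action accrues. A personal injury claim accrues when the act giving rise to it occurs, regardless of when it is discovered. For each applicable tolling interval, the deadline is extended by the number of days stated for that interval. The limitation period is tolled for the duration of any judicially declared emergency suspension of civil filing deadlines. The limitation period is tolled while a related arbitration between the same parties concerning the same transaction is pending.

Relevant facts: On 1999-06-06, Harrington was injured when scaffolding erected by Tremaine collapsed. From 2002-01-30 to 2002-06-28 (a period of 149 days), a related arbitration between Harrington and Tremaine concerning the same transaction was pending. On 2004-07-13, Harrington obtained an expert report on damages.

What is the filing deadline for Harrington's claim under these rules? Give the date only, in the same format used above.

2004-11-02

The cause of action accrued on 1999-06-06, the date of the act.
Adding the 5 years base period to 1999-06-06 gives a deadline of 2004-06-06, before any tolling.
The pending related arbitration from 2002-01-30 to 2002-06-28 tolled the period for 149 days, extending the deadline to 2004-11-02.
The other events in the timeline have no effect on the limitation period under the stated rules.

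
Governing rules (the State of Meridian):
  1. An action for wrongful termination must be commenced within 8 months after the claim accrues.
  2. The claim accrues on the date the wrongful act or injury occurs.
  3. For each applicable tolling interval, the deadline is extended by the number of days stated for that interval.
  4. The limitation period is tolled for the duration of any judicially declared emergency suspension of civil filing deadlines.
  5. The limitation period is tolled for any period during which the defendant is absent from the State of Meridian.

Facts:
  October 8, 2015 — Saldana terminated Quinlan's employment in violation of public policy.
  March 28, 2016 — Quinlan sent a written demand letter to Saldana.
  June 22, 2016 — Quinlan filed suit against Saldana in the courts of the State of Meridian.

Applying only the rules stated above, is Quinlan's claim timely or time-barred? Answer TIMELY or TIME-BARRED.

The claim accrued on October 8, 2015, when the wrongful act occurred.
Adding the 8 months base period to October 8, 2015 gives a deadline of June 8, 2016, before any tolling.
Nothing else in the chronology tolls or restarts the period.
The June 22, 2016 filing falls after the June 8, 2016 deadline; the claim is time-barred.

TIME-BARRED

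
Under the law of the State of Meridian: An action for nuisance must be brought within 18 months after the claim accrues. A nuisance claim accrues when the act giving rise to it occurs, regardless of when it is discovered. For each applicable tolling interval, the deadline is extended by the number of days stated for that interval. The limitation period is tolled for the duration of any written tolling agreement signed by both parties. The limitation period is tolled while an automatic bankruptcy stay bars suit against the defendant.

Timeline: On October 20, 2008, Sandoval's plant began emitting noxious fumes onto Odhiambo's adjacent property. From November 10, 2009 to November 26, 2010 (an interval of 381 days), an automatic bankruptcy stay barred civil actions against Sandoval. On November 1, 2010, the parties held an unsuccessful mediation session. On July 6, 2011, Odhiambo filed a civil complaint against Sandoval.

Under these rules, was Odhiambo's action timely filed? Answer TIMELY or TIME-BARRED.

The claim accrued on October 20, 2008, when the wrongful act occurred.
Adding the 18 months base period to October 20, 2008 gives a deadline of April 20, 2010, before any tolling.
The automatic bankruptcy stay from November 10, 2009 to November 26, 2010 tolled the period for 381 days, extending the deadline to May 6, 2011.
The other events in the timeline have no effect on the limitation period under the stated rules.
Odhiambo filed on July 6, 2011, after the May 6, 2011 deadline, so the action is time-barred.

TIME-BARRED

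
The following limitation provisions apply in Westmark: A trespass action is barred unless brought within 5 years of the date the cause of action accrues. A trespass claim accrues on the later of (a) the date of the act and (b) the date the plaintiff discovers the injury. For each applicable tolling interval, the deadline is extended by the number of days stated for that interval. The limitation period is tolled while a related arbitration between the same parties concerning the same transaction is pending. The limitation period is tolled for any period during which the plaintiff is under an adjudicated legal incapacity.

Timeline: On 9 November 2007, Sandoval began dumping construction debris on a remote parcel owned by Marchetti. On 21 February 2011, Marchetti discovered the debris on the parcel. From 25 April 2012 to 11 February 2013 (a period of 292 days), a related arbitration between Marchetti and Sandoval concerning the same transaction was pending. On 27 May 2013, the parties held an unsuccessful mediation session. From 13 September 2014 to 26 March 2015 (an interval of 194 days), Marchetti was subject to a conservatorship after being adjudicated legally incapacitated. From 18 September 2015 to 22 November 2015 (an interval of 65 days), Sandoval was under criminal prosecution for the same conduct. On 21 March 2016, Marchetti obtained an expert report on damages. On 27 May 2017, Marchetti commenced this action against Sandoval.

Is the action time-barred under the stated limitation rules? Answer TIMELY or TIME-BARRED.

TIMELY

Because discovery on 21 February 2011 post-dates the 9 November 2007 act, accrual under the later-of rule falls on 21 February 2011.
5 years from 21 February 2011 is 21 February 2016.
The period was tolled for 292 days by the pending related arbitration (25 April 2012 to 11 February 2013), pushing the deadline to 9 December 2016.
Because the plaintiff's legal incapacity ran from 13 September 2014 to 26 March 2015, the deadline is extended by 194 days to 21 June 2017.
The pending criminal prosecution from 18 September 2015 to 22 November 2015 does not toll the period, because no stated rule makes a criminal prosecution a tolling event.
The other events in the timeline have no effect on the limitation period under the stated rules.
The 27 May 2017 filing precedes the 21 June 2017 deadline; the claim is timely.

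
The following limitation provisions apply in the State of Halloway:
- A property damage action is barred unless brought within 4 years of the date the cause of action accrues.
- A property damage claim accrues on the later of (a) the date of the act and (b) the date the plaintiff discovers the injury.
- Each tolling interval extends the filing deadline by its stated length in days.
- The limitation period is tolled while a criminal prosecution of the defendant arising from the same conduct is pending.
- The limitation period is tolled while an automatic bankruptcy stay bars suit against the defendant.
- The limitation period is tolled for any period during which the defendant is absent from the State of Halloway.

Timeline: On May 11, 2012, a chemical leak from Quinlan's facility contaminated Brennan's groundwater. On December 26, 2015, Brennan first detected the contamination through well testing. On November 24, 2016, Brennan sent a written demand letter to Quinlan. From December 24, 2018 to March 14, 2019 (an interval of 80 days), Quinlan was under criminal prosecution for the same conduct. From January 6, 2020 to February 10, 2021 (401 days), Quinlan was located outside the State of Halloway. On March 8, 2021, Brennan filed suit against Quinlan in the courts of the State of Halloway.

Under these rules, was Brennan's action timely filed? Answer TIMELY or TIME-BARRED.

Because discovery on December 26, 2015 post-dates the May 11, 2012 act, accrual under the later-of rule falls on December 26, 2015.
Adding the 4 years base period to December 26, 2015 gives a deadline of December 26, 2019, before any tolling.
The pending criminal prosecution from December 24, 2018 to March 14, 2019 tolled the period for 80 days, extending the deadline to March 15, 2020.
Because the defendant's absence from the jurisdiction ran from January 6, 2020 to February 10, 2021, the deadline is extended by 401 days to April 20, 2021.
None of the other events listed affects the running of the period under the stated rules.
Filing on March 8, 2021 beat the April 20, 2021 deadline — the action is timely.

TIMELY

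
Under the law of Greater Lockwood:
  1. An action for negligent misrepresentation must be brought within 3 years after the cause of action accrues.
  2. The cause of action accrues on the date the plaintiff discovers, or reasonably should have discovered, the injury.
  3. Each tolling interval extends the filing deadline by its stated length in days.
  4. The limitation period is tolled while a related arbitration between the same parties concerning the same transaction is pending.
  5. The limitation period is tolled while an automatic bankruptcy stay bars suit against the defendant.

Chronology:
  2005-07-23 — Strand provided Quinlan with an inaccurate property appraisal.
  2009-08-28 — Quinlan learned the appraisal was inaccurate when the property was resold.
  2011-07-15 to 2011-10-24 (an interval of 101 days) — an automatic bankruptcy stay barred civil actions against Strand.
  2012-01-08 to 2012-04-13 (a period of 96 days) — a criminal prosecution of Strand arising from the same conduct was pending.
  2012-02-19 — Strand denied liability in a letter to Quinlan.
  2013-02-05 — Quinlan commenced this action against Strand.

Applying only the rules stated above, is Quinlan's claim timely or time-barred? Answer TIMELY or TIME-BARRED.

TIME-BARRED

Accrual is tied to discovery, so the period began on 2009-08-28 rather than on 2005-07-23 when the act occurred.
3 years from 2009-08-28 is 2012-08-28.
The period was tolled for 101 days by the automatic bankruptcy stay (2011-07-15 to 2011-10-24), pushing the deadline to 2012-12-07.
Although a criminal prosecution ran from 2012-01-08 to 2012-04-13, the stated rules do not make that a tolling event, so it is disregarded.
The other events in the timeline have no effect on the limitation period under the stated rules.
Quinlan filed on 2013-02-05, after the 2012-12-07 deadline, so the action is time-barred.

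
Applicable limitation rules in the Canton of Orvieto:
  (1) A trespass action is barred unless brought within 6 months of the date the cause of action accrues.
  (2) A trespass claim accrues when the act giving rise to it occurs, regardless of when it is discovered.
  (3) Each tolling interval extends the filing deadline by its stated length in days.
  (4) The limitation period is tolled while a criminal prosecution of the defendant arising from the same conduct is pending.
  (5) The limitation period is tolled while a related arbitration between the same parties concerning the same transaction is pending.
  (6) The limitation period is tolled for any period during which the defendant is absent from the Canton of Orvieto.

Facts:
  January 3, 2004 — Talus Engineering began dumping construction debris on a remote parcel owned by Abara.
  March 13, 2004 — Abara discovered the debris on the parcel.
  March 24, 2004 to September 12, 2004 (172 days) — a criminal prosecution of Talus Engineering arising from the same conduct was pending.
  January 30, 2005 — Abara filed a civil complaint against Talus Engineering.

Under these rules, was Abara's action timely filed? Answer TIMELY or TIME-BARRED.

Accrual is governed by the date of the act, so the period began to run on January 3, 2004; the later discovery on March 13, 2004 is irrelevant under the stated rule.
6 months from January 3, 2004 is July 3, 2004.
The period was tolled for 172 days by the pending criminal prosecution (March 24, 2004 to September 12, 2004), pushing the deadline to December 22, 2004.
Filing on January 30, 2005 missed the December 22, 2004 deadline — the action is time-barred.

TIME-BARRED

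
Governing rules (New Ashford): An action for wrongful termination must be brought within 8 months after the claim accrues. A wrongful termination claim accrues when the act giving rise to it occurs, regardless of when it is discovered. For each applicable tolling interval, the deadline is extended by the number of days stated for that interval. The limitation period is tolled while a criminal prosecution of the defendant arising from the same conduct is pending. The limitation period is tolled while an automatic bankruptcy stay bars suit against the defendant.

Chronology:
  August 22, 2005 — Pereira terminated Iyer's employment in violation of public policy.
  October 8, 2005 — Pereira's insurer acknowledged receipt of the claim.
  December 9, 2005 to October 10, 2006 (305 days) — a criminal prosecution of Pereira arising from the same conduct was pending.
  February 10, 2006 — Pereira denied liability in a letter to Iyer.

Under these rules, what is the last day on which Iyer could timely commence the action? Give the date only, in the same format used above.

February 21, 2007

The claim accrued on August 22, 2005, when the wrongful act occurred.
8 months from August 22, 2005 is April 22, 2006.
The pending criminal prosecution from December 9, 2005 to October 10, 2006 tolled the period for 305 days, extending the deadline to February 21, 2007.
Nothing else in the chronology tolls or restarts the period.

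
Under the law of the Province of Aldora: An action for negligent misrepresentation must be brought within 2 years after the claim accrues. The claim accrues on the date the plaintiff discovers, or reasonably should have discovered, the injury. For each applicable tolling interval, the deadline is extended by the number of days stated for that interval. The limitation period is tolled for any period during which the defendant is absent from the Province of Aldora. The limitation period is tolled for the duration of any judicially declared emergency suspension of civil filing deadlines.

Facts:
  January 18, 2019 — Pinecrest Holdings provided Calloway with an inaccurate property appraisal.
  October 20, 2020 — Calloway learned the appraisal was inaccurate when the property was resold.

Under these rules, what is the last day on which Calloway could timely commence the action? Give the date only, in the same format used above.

Accrual is tied to discovery, so the period began on October 20, 2020 rather than on January 18, 2019 when the act occurred.
2 years from October 20, 2020 is October 20, 2022.

October 20, 2022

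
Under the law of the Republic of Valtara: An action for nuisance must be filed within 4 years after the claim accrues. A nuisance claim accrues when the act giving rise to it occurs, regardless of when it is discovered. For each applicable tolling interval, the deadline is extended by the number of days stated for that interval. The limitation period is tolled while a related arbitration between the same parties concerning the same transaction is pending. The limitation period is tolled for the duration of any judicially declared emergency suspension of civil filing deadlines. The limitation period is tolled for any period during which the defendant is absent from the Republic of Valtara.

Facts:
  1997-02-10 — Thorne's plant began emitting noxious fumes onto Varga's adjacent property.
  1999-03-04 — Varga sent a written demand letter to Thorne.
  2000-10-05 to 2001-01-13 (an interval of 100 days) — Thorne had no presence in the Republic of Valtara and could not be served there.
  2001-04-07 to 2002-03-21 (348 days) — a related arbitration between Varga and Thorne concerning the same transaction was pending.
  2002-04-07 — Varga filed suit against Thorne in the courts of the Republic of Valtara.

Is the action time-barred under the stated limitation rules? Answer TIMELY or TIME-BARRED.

The limitation period began to run on 1997-02-10.
Adding the 4 years base period to 1997-02-10 gives a deadline of 2001-02-10, before any tolling.
The defendant's absence from the jurisdiction from 2000-10-05 to 2001-01-13 tolled the period for 100 days, extending the deadline to 2001-05-21.
The pending related arbitration from 2001-04-07 to 2002-03-21 tolled the period for 348 days, extending the deadline to 2002-05-04.
Nothing else in the chronology tolls or restarts the period.
The 2002-04-07 filing precedes the 2002-05-04 deadline; the claim is timely.

TIMELY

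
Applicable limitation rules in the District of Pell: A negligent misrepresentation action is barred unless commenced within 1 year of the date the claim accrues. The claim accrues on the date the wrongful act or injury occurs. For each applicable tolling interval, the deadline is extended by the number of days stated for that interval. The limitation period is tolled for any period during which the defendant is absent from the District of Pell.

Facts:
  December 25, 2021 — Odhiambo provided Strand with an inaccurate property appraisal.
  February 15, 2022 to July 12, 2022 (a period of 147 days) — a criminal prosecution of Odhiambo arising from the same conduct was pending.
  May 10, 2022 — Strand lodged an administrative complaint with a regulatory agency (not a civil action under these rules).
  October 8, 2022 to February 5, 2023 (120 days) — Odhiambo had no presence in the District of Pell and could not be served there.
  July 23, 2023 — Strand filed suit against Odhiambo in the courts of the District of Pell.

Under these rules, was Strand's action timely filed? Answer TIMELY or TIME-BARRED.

The limitation period began to run on December 25, 2021.
The untolled deadline — 1 year after December 25, 2021 — is December 25, 2022.
The period was tolled for 120 days by the defendant's absence from the jurisdiction (October 8, 2022 to February 5, 2023), pushing the deadline to April 24, 2023.
Although a criminal prosecution ran from February 15, 2022 to July 12, 2022, the stated rules do not make that a tolling event, so it is disregarded.
None of the other events listed affects the running of the period under the stated rules.
Strand filed on July 23, 2023, after the April 24, 2023 deadline, so the action is time-barred.

TIME-BARRED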